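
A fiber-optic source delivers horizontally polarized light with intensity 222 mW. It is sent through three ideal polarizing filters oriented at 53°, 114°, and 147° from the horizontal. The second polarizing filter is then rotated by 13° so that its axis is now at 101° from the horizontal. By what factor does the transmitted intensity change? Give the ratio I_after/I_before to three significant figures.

I_new/I_old ≈ 1.31

Before rotation:
By Malus's law, I₁ = I₀ cos²(53° − 0°) = I₀ cos²(53°) = 0.3622 I₀.
I₂ = I₁ cos²(114° − 53°) = 0.3622 I₀ · cos²(61°) = 0.08513 I₀.
I₃ = I₂ cos²(147° − 114°) = 0.08513 I₀ · cos²(33°) = 0.05988 I₀.
After rotation:
I₁ = I₀ cos²(53° − 0°) = I₀ cos²(53°) = 0.3622 I₀.
I₂ = I₁ cos²(101° − 53°) = 0.3622 I₀ · cos²(48°) = 0.1622 I₀.
I₃ = I₂ cos²(147° − 101°) = 0.1622 I₀ · cos²(46°) = 0.07825 I₀.
Ratio = 0.07825 / 0.05988 = 1.307.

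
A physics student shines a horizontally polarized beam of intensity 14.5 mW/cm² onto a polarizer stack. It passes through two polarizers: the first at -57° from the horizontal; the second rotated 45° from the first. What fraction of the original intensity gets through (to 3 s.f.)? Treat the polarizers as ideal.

By Malus's law, I₁ = 14.5 mW/cm² · cos²(57°) = 4.301 mW/cm².
I₂ = I₁ · cos²(45°) = 4.301 · 0.5 = 2.151 mW/cm².
Transmitted fraction = 0.1483.

I/I₀ ≈ 0.148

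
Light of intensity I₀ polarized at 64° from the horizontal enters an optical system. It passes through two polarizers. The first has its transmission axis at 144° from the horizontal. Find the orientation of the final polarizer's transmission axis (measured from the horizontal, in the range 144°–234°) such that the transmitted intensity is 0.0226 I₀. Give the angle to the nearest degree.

I₁ = I₀ cos²(144° − 64°) = I₀ cos²(80°) = 0.03015 I₀.
Need I₂/I₀ = 0.0226, so cos²(θ − 144°) = 0.0226 / 0.03015 = 0.7495.
θ − 144° = arccos(√0.7495) = 30.0°, giving θ ≈ 144 + 30.0 = 174.0°.

θ ≈ 174°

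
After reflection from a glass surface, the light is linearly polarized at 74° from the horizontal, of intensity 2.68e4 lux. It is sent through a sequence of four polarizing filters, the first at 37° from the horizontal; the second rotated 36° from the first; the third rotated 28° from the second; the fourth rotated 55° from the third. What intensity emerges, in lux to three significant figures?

By Malus's law, I₁ = 2.68e4 lux · cos²(37°) = 1.709e+04 lux.
I₂ = I₁ · cos²(36°) = 1.709e+04 · 0.6545 = 1.119e+04 lux.
I₃ = I₂ · cos²(28°) = 1.119e+04 · 0.7796 = 8722 lux.
I₄ = I₃ · cos²(55°) = 8722 · 0.329 = 2869 lux.

I ≈ 2870 lux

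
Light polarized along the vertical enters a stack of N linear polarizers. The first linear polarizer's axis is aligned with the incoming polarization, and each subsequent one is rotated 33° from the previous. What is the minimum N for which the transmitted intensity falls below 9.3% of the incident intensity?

First polarizer is aligned with the polarization: full transmission.
Each further stage multiplies by cos²(33°) = 0.7034.
After N polarizers: T = 0.7034^(N−1). Require T < 0.093 ⇒ N−1 > ln(0.093)/ln(0.7034) = 6.75, so N−1 ≥ 7 and N = 8.
Check: N=8 gives T = 0.08517 < 0.093; N=7 gives T = 0.1211.

N = 8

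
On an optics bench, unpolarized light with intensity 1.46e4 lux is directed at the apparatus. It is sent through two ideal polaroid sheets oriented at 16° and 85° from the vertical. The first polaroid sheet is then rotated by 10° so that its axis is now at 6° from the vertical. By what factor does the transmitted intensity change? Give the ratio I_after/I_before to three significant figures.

I_new/I_old ≈ 0.283

Before rotation:
Unpolarized light through the first polarizer → I₁ = ½ I₀, now polarized at 16°.
I₂ = I₁ cos²(85° − 16°) = 0.5 I₀ · cos²(69°) = 0.06421 I₀.
After rotation:
Unpolarized light through the first polarizer → I₁ = ½ I₀, now polarized at 6°.
I₂ = I₁ cos²(85° − 6°) = 0.5 I₀ · cos²(79°) = 0.0182 I₀.
Ratio = 0.0182 / 0.06421 = 0.2835.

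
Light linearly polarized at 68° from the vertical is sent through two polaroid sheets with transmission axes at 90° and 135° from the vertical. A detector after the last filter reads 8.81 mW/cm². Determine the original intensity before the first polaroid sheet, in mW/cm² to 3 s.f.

I₀ ≈ 20.5 mW/cm²

By Malus's law, I₁ = I₀ cos²(90° − 68°) = I₀ cos²(22°) = 0.8597 I₀.
I₂ = I₁ cos²(135° − 90°) = 0.8597 I₀ · cos²(45°) = 0.4298 I₀.
So 8.81 mW/cm² = 0.4298 I₀, giving I₀ = 8.81/0.4298 = 20.5 mW/cm².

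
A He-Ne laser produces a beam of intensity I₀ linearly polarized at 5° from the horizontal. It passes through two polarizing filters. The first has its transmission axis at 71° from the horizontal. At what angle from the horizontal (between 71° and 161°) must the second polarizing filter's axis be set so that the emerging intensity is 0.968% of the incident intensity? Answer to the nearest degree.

By Malus's law, I₁ = I₀ cos²(71° − 5°) = I₀ cos²(66°) = 0.1654 I₀.
Need I₂/I₀ = 0.00968, so cos²(θ − 71°) = 0.00968 / 0.1654 = 0.05851.
θ − 71° = arccos(√0.05851) = 76.0°, giving θ ≈ 71 + 76.0 = 147.0°.

θ ≈ 147°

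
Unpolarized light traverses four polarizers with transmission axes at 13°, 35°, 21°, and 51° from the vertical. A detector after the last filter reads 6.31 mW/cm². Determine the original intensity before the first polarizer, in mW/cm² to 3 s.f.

Unpolarized light through the first polarizer → I₁ = ½ I₀, now polarized at 13°.
I₂ = I₁ cos²(35° − 13°) = 0.5 I₀ · cos²(22°) = 0.4298 I₀.
I₃ = I₂ cos²(21° − 35°) = 0.4298 I₀ · cos²(14°) = 0.4047 I₀.
I₄ = I₃ cos²(51° − 21°) = 0.4047 I₀ · cos²(30°) = 0.3035 I₀.
So 6.31 mW/cm² = 0.3035 I₀, giving I₀ = 6.31/0.3035 = 20.79 mW/cm².

I₀ ≈ 20.8 mW/cm²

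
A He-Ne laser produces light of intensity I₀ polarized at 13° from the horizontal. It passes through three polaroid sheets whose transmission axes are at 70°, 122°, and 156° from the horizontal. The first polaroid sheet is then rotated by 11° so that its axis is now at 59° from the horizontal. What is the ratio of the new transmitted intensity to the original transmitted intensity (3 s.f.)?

Before rotation:
I₁ = I₀ cos²(70° − 13°) = I₀ cos²(57°) = 0.2966 I₀.
I₂ = I₁ cos²(122° − 70°) = 0.2966 I₀ · cos²(52°) = 0.1124 I₀.
I₃ = I₂ cos²(156° − 122°) = 0.1124 I₀ · cos²(34°) = 0.07728 I₀.
After rotation:
I₁ = I₀ cos²(59° − 13°) = I₀ cos²(46°) = 0.4826 I₀.
I₂ = I₁ cos²(122° − 59°) = 0.4826 I₀ · cos²(63°) = 0.09946 I₀.
I₃ = I₂ cos²(156° − 122°) = 0.09946 I₀ · cos²(34°) = 0.06836 I₀.
Ratio = 0.06836 / 0.07728 = 0.8846.

I_new/I_old ≈ 0.885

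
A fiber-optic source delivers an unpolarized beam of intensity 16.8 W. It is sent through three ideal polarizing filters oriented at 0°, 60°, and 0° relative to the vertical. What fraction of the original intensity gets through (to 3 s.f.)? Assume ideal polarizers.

I/I₀ ≈ 0.0313

Unpolarized light through the first polarizer → I₁ = 16.8 W/2 = 8.4 W, polarized at 0°.
I₂ = I₁ · cos²(60°) = 8.4 · 0.25 = 2.1 W.
I₃ = I₂ · cos²(60°) = 2.1 · 0.25 = 0.525 W.
Transmitted fraction = 0.03125.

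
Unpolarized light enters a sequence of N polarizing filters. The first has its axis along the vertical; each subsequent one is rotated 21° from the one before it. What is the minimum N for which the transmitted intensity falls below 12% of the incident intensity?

N = 12

First polarizer halves the unpolarized light: factor 1/2.
Each further stage multiplies by cos²(21°) = 0.8716.
After N polarizers: T = 0.5·0.8716^(N−1). Require T < 0.12 ⇒ N−1 > ln(0.12/0.5)/ln(0.8716) = 10.38, so N−1 ≥ 11 and N = 12.
Check: N=12 gives T = 0.1102 < 0.12; N=11 gives T = 0.1265.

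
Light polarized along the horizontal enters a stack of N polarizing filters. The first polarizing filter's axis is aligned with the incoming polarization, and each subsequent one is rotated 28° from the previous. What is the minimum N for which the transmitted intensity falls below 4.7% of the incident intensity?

First polarizer is aligned with the polarization: full transmission.
Each further stage multiplies by cos²(28°) = 0.7796.
After N polarizers: T = 0.7796^(N−1). Require T < 0.047 ⇒ N−1 > ln(0.047)/ln(0.7796) = 12.28, so N−1 ≥ 13 and N = 14.
Check: N=14 gives T = 0.03929 < 0.047; N=13 gives T = 0.0504.

N = 14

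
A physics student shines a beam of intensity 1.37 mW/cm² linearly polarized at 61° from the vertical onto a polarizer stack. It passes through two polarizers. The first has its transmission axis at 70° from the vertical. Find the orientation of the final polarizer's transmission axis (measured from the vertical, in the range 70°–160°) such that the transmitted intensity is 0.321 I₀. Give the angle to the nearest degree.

I₁ = I₀ cos²(70° − 61°) = I₀ cos²(9°) = 0.9755 I₀.
Need I₂/I₀ = 0.321, so cos²(θ − 70°) = 0.321 / 0.9755 = 0.3291.
θ − 70° = arccos(√0.3291) = 55.0°, giving θ ≈ 70 + 55.0 = 125.0°.

θ ≈ 125°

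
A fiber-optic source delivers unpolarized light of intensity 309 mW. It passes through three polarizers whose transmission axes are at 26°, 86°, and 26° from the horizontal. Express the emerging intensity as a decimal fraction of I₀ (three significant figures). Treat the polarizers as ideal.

Unpolarized light through the first polarizer → I₁ = 309 mW/2 = 154.5 mW, polarized at 26°.
I₂ = I₁ · cos²(60°) = 154.5 · 0.25 = 38.63 mW.
I₃ = I₂ · cos²(60°) = 38.63 · 0.25 = 9.656 mW.
Transmitted fraction = 0.03125.

I/I₀ ≈ 0.0313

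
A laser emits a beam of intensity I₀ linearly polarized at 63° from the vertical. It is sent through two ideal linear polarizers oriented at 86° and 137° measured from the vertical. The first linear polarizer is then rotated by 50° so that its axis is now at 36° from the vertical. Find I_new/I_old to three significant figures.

Before rotation:
I₁ = I₀ cos²(86° − 63°) = I₀ cos²(23°) = 0.8473 I₀.
I₂ = I₁ cos²(137° − 86°) = 0.8473 I₀ · cos²(51°) = 0.3356 I₀.
After rotation:
I₁ = I₀ cos²(36° − 63°) = I₀ cos²(27°) = 0.7939 I₀.
Angle between axes 1 and 2: 79°. I₂ = 0.7939 I₀ · cos²(79°) = 0.0289 I₀.
Ratio = 0.0289 / 0.3356 = 0.08613.

I_new/I_old ≈ 0.0861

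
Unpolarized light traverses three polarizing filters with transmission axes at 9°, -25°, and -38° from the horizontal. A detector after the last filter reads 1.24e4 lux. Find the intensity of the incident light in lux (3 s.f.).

I₀ ≈ 3.80e4 lux

Unpolarized light through the first polarizer → I₁ = ½ I₀, now polarized at 9°.
I₂ = I₁ cos²(-25° − 9°) = 0.5 I₀ · cos²(34°) = 0.3437 I₀.
I₃ = I₂ cos²(-38° + 25°) = 0.3437 I₀ · cos²(13°) = 0.3263 I₀.
So 1.24e4 lux = 0.3263 I₀, giving I₀ = 1.24e4/0.3263 = 3.801e+04 lux.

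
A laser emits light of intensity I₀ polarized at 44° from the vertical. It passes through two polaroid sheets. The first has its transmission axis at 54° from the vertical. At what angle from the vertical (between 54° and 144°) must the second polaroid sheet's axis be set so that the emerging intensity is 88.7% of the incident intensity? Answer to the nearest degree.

θ ≈ 71°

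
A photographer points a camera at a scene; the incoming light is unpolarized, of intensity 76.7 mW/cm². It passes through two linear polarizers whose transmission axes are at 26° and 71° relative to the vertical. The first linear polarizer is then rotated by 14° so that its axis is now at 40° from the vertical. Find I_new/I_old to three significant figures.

I_new/I_old ≈ 1.47

Before rotation:
Unpolarized light through the first polarizer → I₁ = ½ I₀, now polarized at 26°.
I₂ = I₁ cos²(71° − 26°) = 0.5 I₀ · cos²(45°) = 0.25 I₀.
After rotation:
Unpolarized light through the first polarizer → I₁ = ½ I₀, now polarized at 40°.
I₂ = I₁ cos²(71° − 40°) = 0.5 I₀ · cos²(31°) = 0.3674 I₀.
Ratio = 0.3674 / 0.25 = 1.469.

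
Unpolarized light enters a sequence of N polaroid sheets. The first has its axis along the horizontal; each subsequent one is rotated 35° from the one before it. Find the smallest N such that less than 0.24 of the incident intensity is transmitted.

N = 3

First polarizer halves the unpolarized light: factor 1/2.
Each further stage multiplies by cos²(35°) = 0.671.
After N polarizers: T = 0.5·0.671^(N−1). Require T < 0.24 ⇒ N−1 > ln(0.24/0.5)/ln(0.671) = 1.84, so N−1 ≥ 2 and N = 3.
Check: N=3 gives T = 0.2251 < 0.24; N=2 gives T = 0.3355.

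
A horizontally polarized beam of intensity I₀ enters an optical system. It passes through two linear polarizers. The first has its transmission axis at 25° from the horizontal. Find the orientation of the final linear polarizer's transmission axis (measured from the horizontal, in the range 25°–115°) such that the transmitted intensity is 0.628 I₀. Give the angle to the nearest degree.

θ ≈ 54°

I₁ = I₀ cos²(25° − 0°) = I₀ cos²(25°) = 0.8214 I₀.
Need I₂/I₀ = 0.628, so cos²(θ − 25°) = 0.628 / 0.8214 = 0.7646.
θ − 25° = arccos(√0.7646) = 29.0°, giving θ ≈ 25 + 29.0 = 54.0°.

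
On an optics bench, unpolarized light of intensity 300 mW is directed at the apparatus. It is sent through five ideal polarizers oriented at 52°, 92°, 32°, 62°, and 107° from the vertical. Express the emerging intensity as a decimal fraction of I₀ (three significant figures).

I/I₀ ≈ 0.0275

Unpolarized light through the first polarizer → I₁ = 300 mW/2 = 150 mW, polarized at 52°.
I₂ = I₁ · cos²(40°) = 150 · 0.5868 = 88.02 mW.
I₃ = I₂ · cos²(60°) = 88.02 · 0.25 = 22.01 mW.
I₄ = I₃ · cos²(30°) = 22.01 · 0.75 = 16.5 mW.
I₅ = I₄ · cos²(45°) = 16.5 · 0.5 = 8.252 mW.
Transmitted fraction = 0.02751.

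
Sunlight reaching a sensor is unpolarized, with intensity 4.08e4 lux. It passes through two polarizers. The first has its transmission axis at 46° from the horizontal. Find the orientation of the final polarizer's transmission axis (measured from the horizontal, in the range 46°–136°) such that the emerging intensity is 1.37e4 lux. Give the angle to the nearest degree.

θ ≈ 81°

Unpolarized light through the first polarizer → I₁ = ½ I₀, now polarized at 46°.
Target fraction: 1.37e4 / 4.08e4 lux = 0.3358 of I₀.
Need I₂/I₀ = 0.3358, so cos²(θ − 46°) = 0.3358 / 0.5 = 0.6716.
θ − 46° = arccos(√0.6716) = 35.0°, giving θ ≈ 46 + 35.0 = 81.0°.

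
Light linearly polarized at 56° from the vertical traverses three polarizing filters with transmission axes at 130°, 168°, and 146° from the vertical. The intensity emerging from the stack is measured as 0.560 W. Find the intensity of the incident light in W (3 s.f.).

I₀ ≈ 13.8 W

I₁ = I₀ cos²(130° − 56°) = I₀ cos²(74°) = 0.07598 I₀.
I₂ = I₁ cos²(168° − 130°) = 0.07598 I₀ · cos²(38°) = 0.04718 I₀.
I₃ = I₂ cos²(146° − 168°) = 0.04718 I₀ · cos²(22°) = 0.04056 I₀.
So 0.560 W = 0.04056 I₀, giving I₀ = 0.560/0.04056 = 13.81 W.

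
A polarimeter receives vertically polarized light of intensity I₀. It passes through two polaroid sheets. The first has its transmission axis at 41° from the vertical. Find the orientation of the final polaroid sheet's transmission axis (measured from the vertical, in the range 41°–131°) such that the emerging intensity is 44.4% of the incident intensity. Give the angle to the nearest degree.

θ ≈ 69°

By Malus's law, I₁ = I₀ cos²(41° − 0°) = I₀ cos²(41°) = 0.5696 I₀.
Need I₂/I₀ = 0.444, so cos²(θ − 41°) = 0.444 / 0.5696 = 0.7795.
θ − 41° = arccos(√0.7795) = 28.0°, giving θ ≈ 41 + 28.0 = 69.0°.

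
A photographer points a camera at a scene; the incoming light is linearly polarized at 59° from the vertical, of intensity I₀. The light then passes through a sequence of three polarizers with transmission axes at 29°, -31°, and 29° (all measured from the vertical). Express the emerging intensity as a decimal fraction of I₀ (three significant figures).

≈ 0.0469 I₀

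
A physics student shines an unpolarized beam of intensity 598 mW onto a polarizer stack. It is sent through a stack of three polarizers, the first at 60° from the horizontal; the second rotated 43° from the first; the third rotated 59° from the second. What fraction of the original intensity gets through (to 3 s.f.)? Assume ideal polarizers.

I/I₀ ≈ 0.0709

Unpolarized light through the first polarizer → I₁ = 598 mW/2 = 299 mW, polarized at 60°.
I₂ = I₁ · cos²(43°) = 299 · 0.5349 = 159.9 mW.
I₃ = I₂ · cos²(59°) = 159.9 · 0.2653 = 42.42 mW.
Transmitted fraction = 0.07094.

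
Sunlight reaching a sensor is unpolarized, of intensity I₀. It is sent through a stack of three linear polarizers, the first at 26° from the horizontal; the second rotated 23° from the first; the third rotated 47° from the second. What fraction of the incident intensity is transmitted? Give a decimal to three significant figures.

≈ 0.197 I₀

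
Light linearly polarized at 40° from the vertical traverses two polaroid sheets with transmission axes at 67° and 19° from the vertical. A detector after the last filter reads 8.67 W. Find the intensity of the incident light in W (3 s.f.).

I₀ ≈ 24.4 W

I₁ = I₀ cos²(67° − 40°) = I₀ cos²(27°) = 0.7939 I₀.
I₂ = I₁ cos²(19° − 67°) = 0.7939 I₀ · cos²(48°) = 0.3555 I₀.
So 8.67 W = 0.3555 I₀, giving I₀ = 8.67/0.3555 = 24.39 W.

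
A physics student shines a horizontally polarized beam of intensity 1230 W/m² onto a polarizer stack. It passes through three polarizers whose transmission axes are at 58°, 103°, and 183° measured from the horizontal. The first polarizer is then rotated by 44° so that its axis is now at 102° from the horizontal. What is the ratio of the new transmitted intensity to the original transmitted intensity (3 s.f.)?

I_new/I_old ≈ 0.308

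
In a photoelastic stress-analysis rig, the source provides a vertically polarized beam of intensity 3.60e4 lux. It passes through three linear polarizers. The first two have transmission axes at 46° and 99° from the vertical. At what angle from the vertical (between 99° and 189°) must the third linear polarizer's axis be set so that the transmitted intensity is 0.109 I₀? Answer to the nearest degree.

I₁ = I₀ cos²(46° − 0°) = I₀ cos²(46°) = 0.4826 I₀.
I₂ = I₁ cos²(99° − 46°) = 0.4826 I₀ · cos²(53°) = 0.1748 I₀.
Need I₃/I₀ = 0.109, so cos²(θ − 99°) = 0.109 / 0.1748 = 0.6237.
θ − 99° = arccos(√0.6237) = 37.8°, giving θ ≈ 99 + 37.8 = 136.8°.

θ ≈ 137°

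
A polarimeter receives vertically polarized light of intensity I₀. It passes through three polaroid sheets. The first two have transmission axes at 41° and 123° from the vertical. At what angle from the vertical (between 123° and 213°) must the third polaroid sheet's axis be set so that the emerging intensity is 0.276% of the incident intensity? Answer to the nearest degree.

I₁ = I₀ cos²(41° − 0°) = I₀ cos²(41°) = 0.5696 I₀.
I₂ = I₁ cos²(123° − 41°) = 0.5696 I₀ · cos²(82°) = 0.01103 I₀.
Need I₃/I₀ = 0.00276, so cos²(θ − 123°) = 0.00276 / 0.01103 = 0.2502.
θ − 123° = arccos(√0.2502) = 60.0°, giving θ ≈ 123 + 60.0 = 183.0°.

θ ≈ 183°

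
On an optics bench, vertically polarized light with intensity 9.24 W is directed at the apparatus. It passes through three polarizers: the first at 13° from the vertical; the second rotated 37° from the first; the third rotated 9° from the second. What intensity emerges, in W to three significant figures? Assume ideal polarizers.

By Malus's law, I₁ = 9.24 W · cos²(13°) = 8.772 W.
I₂ = I₁ · cos²(37°) = 8.772 · 0.6378 = 5.595 W.
I₃ = I₂ · cos²(9°) = 5.595 · 0.9755 = 5.458 W.

I ≈ 5.46 W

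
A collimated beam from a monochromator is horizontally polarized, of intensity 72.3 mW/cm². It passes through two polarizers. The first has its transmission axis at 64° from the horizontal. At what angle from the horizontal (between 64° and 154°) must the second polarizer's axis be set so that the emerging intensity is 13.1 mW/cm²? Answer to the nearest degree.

I₁ = I₀ cos²(64° − 0°) = I₀ cos²(64°) = 0.1922 I₀.
Target fraction: 13.1 / 72.3 mW/cm² = 0.1812 of I₀.
Need I₂/I₀ = 0.1812, so cos²(θ − 64°) = 0.1812 / 0.1922 = 0.9429.
θ − 64° = arccos(√0.9429) = 13.8°, giving θ ≈ 64 + 13.8 = 77.8°.

θ ≈ 78°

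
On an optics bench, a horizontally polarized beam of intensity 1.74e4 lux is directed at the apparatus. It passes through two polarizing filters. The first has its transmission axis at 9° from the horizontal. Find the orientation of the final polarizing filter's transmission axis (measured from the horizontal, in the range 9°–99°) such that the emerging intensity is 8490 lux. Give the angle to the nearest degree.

I₁ = I₀ cos²(9° − 0°) = I₀ cos²(9°) = 0.9755 I₀.
Target fraction: 8490 / 1.74e4 lux = 0.4879 of I₀.
Need I₂/I₀ = 0.4879, so cos²(θ − 9°) = 0.4879 / 0.9755 = 0.5002.
θ − 9° = arccos(√0.5002) = 45.0°, giving θ ≈ 9 + 45.0 = 54.0°.

θ ≈ 54°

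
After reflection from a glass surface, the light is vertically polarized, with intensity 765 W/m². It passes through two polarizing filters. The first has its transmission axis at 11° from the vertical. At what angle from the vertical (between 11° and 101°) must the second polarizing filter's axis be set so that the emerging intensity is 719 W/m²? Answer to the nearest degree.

I₁ = I₀ cos²(11° − 0°) = I₀ cos²(11°) = 0.9636 I₀.
Target fraction: 719 / 765 W/m² = 0.9399 of I₀.
Need I₂/I₀ = 0.9399, so cos²(θ − 11°) = 0.9399 / 0.9636 = 0.9754.
θ − 11° = arccos(√0.9754) = 9.0°, giving θ ≈ 11 + 9.0 = 20.0°.

θ ≈ 20°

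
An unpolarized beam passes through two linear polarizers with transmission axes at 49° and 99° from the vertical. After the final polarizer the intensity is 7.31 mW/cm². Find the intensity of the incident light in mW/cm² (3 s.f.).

I₀ ≈ 35.4 mW/cm²

Unpolarized light through the first polarizer → I₁ = ½ I₀, now polarized at 49°.
I₂ = I₁ cos²(99° − 49°) = 0.5 I₀ · cos²(50°) = 0.2066 I₀.
So 7.31 mW/cm² = 0.2066 I₀, giving I₀ = 7.31/0.2066 = 35.38 mW/cm².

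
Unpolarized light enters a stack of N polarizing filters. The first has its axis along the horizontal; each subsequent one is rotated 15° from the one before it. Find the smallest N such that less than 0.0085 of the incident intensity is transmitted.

First polarizer halves the unpolarized light: factor 1/2.
Each further stage multiplies by cos²(15°) = 0.933.
After N polarizers: T = 0.5·0.933^(N−1). Require T < 0.0085 ⇒ N−1 > ln(0.0085/0.5)/ln(0.933) = 58.76, so N−1 ≥ 59 and N = 60.
Check: N=60 gives T = 0.008362 < 0.0085; N=59 gives T = 0.008963.

N = 60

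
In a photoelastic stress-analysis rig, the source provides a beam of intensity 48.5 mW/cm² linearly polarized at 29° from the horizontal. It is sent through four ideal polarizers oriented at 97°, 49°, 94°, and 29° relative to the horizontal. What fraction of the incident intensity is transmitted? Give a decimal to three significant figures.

By Malus's law, I₁ = 48.5 mW/cm² · cos²(68°) = 6.806 mW/cm².
I₂ = I₁ · cos²(48°) = 6.806 · 0.4477 = 3.047 mW/cm².
I₃ = I₂ · cos²(45°) = 3.047 · 0.5 = 1.524 mW/cm².
I₄ = I₃ · cos²(65°) = 1.524 · 0.1786 = 0.2721 mW/cm².
Transmitted fraction = 0.005611.

I/I₀ ≈ 0.00561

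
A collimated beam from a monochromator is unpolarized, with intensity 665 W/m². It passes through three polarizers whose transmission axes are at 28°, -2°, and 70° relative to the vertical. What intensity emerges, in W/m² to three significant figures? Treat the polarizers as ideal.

Unpolarized light through the first polarizer → I₁ = 665 W/m²/2 = 332.5 W/m², polarized at 28°.
I₂ = I₁ · cos²(30°) = 332.5 · 0.75 = 249.4 W/m².
I₃ = I₂ · cos²(72°) = 249.4 · 0.09549 = 23.81 W/m².

I ≈ 23.8 W/m²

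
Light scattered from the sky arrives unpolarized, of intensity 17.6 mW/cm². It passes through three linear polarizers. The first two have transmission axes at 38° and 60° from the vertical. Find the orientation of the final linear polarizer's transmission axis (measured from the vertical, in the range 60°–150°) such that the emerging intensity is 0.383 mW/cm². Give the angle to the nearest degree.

Unpolarized light through the first polarizer → I₁ = ½ I₀, now polarized at 38°.
I₂ = I₁ cos²(60° − 38°) = 0.5 I₀ · cos²(22°) = 0.4298 I₀.
Target fraction: 0.383 / 17.6 mW/cm² = 0.02176 of I₀.
Need I₃/I₀ = 0.02176, so cos²(θ − 60°) = 0.02176 / 0.4298 = 0.05063.
θ − 60° = arccos(√0.05063) = 77.0°, giving θ ≈ 60 + 77.0 = 137.0°.

θ ≈ 137°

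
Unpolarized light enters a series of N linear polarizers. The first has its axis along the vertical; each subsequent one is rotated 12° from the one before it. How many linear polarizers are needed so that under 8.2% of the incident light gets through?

N = 42

First polarizer halves the unpolarized light: factor 1/2.
Each further stage multiplies by cos²(12°) = 0.9568.
After N polarizers: T = 0.5·0.9568^(N−1). Require T < 0.082 ⇒ N−1 > ln(0.082/0.5)/ln(0.9568) = 40.91, so N−1 ≥ 41 and N = 42.
Check: N=42 gives T = 0.08168 < 0.082; N=41 gives T = 0.08537.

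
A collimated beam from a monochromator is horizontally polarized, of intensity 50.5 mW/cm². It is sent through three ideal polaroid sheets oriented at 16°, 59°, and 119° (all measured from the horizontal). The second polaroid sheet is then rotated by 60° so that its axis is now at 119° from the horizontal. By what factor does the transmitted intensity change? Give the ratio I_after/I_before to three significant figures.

I_new/I_old ≈ 0.378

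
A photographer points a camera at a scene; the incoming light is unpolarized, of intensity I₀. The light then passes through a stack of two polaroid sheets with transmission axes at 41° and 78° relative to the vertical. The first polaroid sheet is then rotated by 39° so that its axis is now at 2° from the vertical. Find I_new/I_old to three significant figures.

Before rotation:
Unpolarized light through the first polarizer → I₁ = ½ I₀, now polarized at 41°.
I₂ = I₁ cos²(78° − 41°) = 0.5 I₀ · cos²(37°) = 0.3189 I₀.
After rotation:
Unpolarized light through the first polarizer → I₁ = ½ I₀, now polarized at 2°.
I₂ = I₁ cos²(78° − 2°) = 0.5 I₀ · cos²(76°) = 0.02926 I₀.
Ratio = 0.02926 / 0.3189 = 0.09176.

I_new/I_old ≈ 0.0918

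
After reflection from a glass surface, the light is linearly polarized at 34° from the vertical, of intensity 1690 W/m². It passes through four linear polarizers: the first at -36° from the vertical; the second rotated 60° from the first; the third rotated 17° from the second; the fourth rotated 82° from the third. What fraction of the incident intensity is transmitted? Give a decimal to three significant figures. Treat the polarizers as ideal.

I₁ = 1690 W/m² · cos²(70°) = 197.7 W/m².
I₂ = I₁ · cos²(60°) = 197.7 · 0.25 = 49.42 W/m².
I₃ = I₂ · cos²(17°) = 49.42 · 0.9145 = 45.2 W/m².
I₄ = I₃ · cos²(82°) = 45.2 · 0.01937 = 0.8755 W/m².
Transmitted fraction = 0.000518.

I/I₀ ≈ 0.000518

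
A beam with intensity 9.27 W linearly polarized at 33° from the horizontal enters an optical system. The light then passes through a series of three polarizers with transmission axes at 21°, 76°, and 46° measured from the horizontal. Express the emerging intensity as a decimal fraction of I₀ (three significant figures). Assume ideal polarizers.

I/I₀ ≈ 0.236

I₁ = 9.27 W · cos²(12°) = 8.869 W.
I₂ = I₁ · cos²(55°) = 8.869 · 0.329 = 2.918 W.
I₃ = I₂ · cos²(30°) = 2.918 · 0.75 = 2.188 W.
Transmitted fraction = 0.2361.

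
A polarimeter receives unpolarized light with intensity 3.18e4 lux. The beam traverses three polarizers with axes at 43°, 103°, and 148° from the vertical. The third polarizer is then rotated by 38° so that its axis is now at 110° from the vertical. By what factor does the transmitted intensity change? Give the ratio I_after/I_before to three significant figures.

I_new/I_old ≈ 1.97

Before rotation:
Unpolarized light through the first polarizer → I₁ = ½ I₀, now polarized at 43°.
I₂ = I₁ cos²(103° − 43°) = 0.5 I₀ · cos²(60°) = 0.125 I₀.
I₃ = I₂ cos²(148° − 103°) = 0.125 I₀ · cos²(45°) = 0.0625 I₀.
After rotation:
Unpolarized light through the first polarizer → I₁ = ½ I₀, now polarized at 43°.
I₂ = I₁ cos²(103° − 43°) = 0.5 I₀ · cos²(60°) = 0.125 I₀.
I₃ = I₂ cos²(110° − 103°) = 0.125 I₀ · cos²(7°) = 0.1231 I₀.
Ratio = 0.1231 / 0.0625 = 1.97.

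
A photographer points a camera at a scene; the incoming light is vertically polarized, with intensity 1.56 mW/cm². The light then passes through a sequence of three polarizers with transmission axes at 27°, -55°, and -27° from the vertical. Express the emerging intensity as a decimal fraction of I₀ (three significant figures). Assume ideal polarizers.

I₁ = 1.56 mW/cm² · cos²(27°) = 1.238 mW/cm².
I₂ = I₁ · cos²(82°) = 1.238 · 0.01937 = 0.02399 mW/cm².
I₃ = I₂ · cos²(28°) = 0.02399 · 0.7796 = 0.0187 mW/cm².
Transmitted fraction = 0.01199.

I/I₀ ≈ 0.0120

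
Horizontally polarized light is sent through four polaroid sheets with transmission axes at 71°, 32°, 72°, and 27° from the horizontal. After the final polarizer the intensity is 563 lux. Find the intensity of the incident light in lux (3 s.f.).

I₀ ≈ 3.00e4 lux

I₁ = I₀ cos²(71° − 0°) = I₀ cos²(71°) = 0.106 I₀.
I₂ = I₁ cos²(32° − 71°) = 0.106 I₀ · cos²(39°) = 0.06402 I₀.
I₃ = I₂ cos²(72° − 32°) = 0.06402 I₀ · cos²(40°) = 0.03757 I₀.
I₄ = I₃ cos²(27° − 72°) = 0.03757 I₀ · cos²(45°) = 0.01878 I₀.
So 563 lux = 0.01878 I₀, giving I₀ = 563/0.01878 = 2.997e+04 lux.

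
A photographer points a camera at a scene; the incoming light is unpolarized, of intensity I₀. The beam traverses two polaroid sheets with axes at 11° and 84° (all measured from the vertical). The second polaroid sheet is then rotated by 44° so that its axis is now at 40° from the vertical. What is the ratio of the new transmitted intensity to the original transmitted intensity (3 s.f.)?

I_new/I_old ≈ 8.95

Before rotation:
Unpolarized light through the first polarizer → I₁ = ½ I₀, now polarized at 11°.
I₂ = I₁ cos²(84° − 11°) = 0.5 I₀ · cos²(73°) = 0.04274 I₀.
After rotation:
Unpolarized light through the first polarizer → I₁ = ½ I₀, now polarized at 11°.
I₂ = I₁ cos²(40° − 11°) = 0.5 I₀ · cos²(29°) = 0.3825 I₀.
Ratio = 0.3825 / 0.04274 = 8.949.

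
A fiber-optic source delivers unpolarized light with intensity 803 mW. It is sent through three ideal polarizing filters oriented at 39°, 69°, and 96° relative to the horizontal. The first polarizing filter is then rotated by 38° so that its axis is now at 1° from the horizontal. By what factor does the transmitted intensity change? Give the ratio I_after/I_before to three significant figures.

Before rotation:
Unpolarized light through the first polarizer → I₁ = ½ I₀, now polarized at 39°.
I₂ = I₁ cos²(69° − 39°) = 0.5 I₀ · cos²(30°) = 0.375 I₀.
I₃ = I₂ cos²(96° − 69°) = 0.375 I₀ · cos²(27°) = 0.2977 I₀.
After rotation:
Unpolarized light through the first polarizer → I₁ = ½ I₀, now polarized at 1°.
I₂ = I₁ cos²(69° − 1°) = 0.5 I₀ · cos²(68°) = 0.07017 I₀.
I₃ = I₂ cos²(96° − 69°) = 0.07017 I₀ · cos²(27°) = 0.0557 I₀.
Ratio = 0.0557 / 0.2977 = 0.1871.

I_new/I_old ≈ 0.187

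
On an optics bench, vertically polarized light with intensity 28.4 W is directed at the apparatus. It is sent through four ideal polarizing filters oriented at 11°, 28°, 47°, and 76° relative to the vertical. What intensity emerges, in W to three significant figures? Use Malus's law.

By Malus's law, I₁ = 28.4 W · cos²(11°) = 27.37 W.
I₂ = I₁ · cos²(17°) = 27.37 · 0.9145 = 25.03 W.
I₃ = I₂ · cos²(19°) = 25.03 · 0.894 = 22.37 W.
I₄ = I₃ · cos²(29°) = 22.37 · 0.765 = 17.12 W.

I ≈ 17.1 W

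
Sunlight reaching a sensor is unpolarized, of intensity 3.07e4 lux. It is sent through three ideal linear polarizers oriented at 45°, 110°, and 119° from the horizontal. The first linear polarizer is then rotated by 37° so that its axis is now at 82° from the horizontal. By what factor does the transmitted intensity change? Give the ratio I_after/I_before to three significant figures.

I_new/I_old ≈ 4.36

Before rotation:
Unpolarized light through the first polarizer → I₁ = ½ I₀, now polarized at 45°.
I₂ = I₁ cos²(110° − 45°) = 0.5 I₀ · cos²(65°) = 0.0893 I₀.
I₃ = I₂ cos²(119° − 110°) = 0.0893 I₀ · cos²(9°) = 0.08712 I₀.
After rotation:
Unpolarized light through the first polarizer → I₁ = ½ I₀, now polarized at 82°.
I₂ = I₁ cos²(110° − 82°) = 0.5 I₀ · cos²(28°) = 0.3898 I₀.
I₃ = I₂ cos²(119° − 110°) = 0.3898 I₀ · cos²(9°) = 0.3803 I₀.
Ratio = 0.3803 / 0.08712 = 4.365.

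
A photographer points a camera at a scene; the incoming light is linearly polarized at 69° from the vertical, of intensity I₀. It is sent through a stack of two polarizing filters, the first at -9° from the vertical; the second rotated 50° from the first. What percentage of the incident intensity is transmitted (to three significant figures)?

By Malus's law, I₁ = I₀ cos²(-9° − 69°) = I₀ cos²(78°) = 0.04323 I₀.
I₂ = I₁ cos²(50°) = 0.04323 · 0.4132 I₀ = 0.01786 I₀.
That is 1.786% of the incident intensity.

≈ 1.79%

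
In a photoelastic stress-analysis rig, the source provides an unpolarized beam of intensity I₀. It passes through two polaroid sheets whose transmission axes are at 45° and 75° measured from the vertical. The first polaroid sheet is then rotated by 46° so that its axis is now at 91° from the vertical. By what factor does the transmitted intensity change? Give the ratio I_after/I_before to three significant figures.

I_new/I_old ≈ 1.23

Before rotation:
Unpolarized light through the first polarizer → I₁ = ½ I₀, now polarized at 45°.
I₂ = I₁ cos²(75° − 45°) = 0.5 I₀ · cos²(30°) = 0.375 I₀.
After rotation:
Unpolarized light through the first polarizer → I₁ = ½ I₀, now polarized at 91°.
I₂ = I₁ cos²(75° − 91°) = 0.5 I₀ · cos²(16°) = 0.462 I₀.
Ratio = 0.462 / 0.375 = 1.232.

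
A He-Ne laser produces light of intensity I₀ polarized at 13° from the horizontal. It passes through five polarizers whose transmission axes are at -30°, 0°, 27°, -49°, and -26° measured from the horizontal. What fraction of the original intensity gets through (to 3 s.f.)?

≈ 0.0158 I₀

I₁ = I₀ cos²(-30° − 13°) = I₀ cos²(43°) = 0.5349 I₀.
I₂ = I₁ cos²(0° + 30°) = 0.5349 I₀ · cos²(30°) = 0.4012 I₀.
I₃ = I₂ cos²(27° − 0°) = 0.4012 I₀ · cos²(27°) = 0.3185 I₀.
I₄ = I₃ cos²(-49° − 27°) = 0.3185 I₀ · cos²(76°) = 0.01864 I₀.
I₅ = I₄ cos²(-26° + 49°) = 0.01864 I₀ · cos²(23°) = 0.01579 I₀.
Transmitted fraction = 0.01579.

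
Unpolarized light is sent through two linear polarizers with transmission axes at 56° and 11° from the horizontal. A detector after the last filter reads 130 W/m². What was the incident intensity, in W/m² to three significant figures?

I₀ ≈ 520 W/m²

Unpolarized light through the first polarizer → I₁ = ½ I₀, now polarized at 56°.
I₂ = I₁ cos²(11° − 56°) = 0.5 I₀ · cos²(45°) = 0.25 I₀.
So 130 W/m² = 0.25 I₀, giving I₀ = 130/0.25 = 520 W/m².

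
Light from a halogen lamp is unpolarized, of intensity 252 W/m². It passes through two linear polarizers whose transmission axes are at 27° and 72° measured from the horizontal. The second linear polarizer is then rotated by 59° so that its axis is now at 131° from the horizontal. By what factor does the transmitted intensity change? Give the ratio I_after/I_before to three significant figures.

I_new/I_old ≈ 0.117

Before rotation:
Unpolarized light through the first polarizer → I₁ = ½ I₀, now polarized at 27°.
I₂ = I₁ cos²(72° − 27°) = 0.5 I₀ · cos²(45°) = 0.25 I₀.
After rotation:
Unpolarized light through the first polarizer → I₁ = ½ I₀, now polarized at 27°.
Angle between axes 1 and 2: 76°. I₂ = 0.5 I₀ · cos²(76°) = 0.02926 I₀.
Ratio = 0.02926 / 0.25 = 0.1171.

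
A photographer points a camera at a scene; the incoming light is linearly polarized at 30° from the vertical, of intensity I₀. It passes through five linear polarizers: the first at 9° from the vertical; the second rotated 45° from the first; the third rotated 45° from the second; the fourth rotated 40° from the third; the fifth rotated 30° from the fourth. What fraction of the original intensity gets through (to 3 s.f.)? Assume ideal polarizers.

I₁ = I₀ cos²(9° − 30°) = I₀ cos²(21°) = 0.8716 I₀.
I₂ = I₁ cos²(45°) = 0.8716 · 0.5 I₀ = 0.4358 I₀.
I₃ = I₂ cos²(45°) = 0.4358 · 0.5 I₀ = 0.2179 I₀.
I₄ = I₃ cos²(40°) = 0.2179 · 0.5868 I₀ = 0.1279 I₀.
I₅ = I₄ cos²(30°) = 0.1279 · 0.75 I₀ = 0.0959 I₀.
Transmitted fraction = 0.0959.

≈ 0.0959 I₀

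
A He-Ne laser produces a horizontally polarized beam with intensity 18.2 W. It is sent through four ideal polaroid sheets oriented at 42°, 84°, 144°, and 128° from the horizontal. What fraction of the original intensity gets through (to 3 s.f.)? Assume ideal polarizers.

I₁ = 18.2 W · cos²(42°) = 10.05 W.
I₂ = I₁ · cos²(42°) = 10.05 · 0.5523 = 5.551 W.
I₃ = I₂ · cos²(60°) = 5.551 · 0.25 = 1.388 W.
I₄ = I₃ · cos²(16°) = 1.388 · 0.924 = 1.282 W.
Transmitted fraction = 0.07046.

I/I₀ ≈ 0.0705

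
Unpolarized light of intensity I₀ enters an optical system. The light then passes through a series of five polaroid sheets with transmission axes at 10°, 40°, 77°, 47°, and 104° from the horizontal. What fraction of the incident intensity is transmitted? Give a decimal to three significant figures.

≈ 0.0532 I₀

Unpolarized light through the first polarizer → I₁ = ½ I₀, now polarized at 10°.
I₂ = I₁ cos²(40° − 10°) = 0.5 I₀ · cos²(30°) = 0.375 I₀.
I₃ = I₂ cos²(77° − 40°) = 0.375 I₀ · cos²(37°) = 0.2392 I₀.
I₄ = I₃ cos²(47° − 77°) = 0.2392 I₀ · cos²(30°) = 0.1794 I₀.
I₅ = I₄ cos²(104° − 47°) = 0.1794 I₀ · cos²(57°) = 0.05321 I₀.
Transmitted fraction = 0.05321.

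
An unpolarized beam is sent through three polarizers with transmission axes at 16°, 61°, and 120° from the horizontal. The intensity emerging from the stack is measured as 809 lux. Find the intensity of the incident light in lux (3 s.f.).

Unpolarized light through the first polarizer → I₁ = ½ I₀, now polarized at 16°.
I₂ = I₁ cos²(61° − 16°) = 0.5 I₀ · cos²(45°) = 0.25 I₀.
I₃ = I₂ cos²(120° − 61°) = 0.25 I₀ · cos²(59°) = 0.06632 I₀.
So 809 lux = 0.06632 I₀, giving I₀ = 809/0.06632 = 1.22e+04 lux.

I₀ ≈ 1.22e4 lux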